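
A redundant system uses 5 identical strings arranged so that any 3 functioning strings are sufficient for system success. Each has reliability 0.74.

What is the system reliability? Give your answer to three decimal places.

0.886

R = Σ_{i=3}^{5} C(5,i) p^i (1−p)^{5−i} with p = 0.74
C(5,3)·0.74^3·0.26^2 = 0.27393
C(5,4)·0.74^4·0.26^1 = 0.38983
C(5,5)·0.74^5·0.26^0 = 0.22190
Sum = 0.886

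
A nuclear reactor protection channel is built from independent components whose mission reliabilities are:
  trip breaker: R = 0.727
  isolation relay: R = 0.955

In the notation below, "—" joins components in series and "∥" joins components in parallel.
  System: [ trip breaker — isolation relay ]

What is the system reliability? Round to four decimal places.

Series (trip breaker and isolation relay): 0.727000 × 0.955000 = 0.6943

0.6943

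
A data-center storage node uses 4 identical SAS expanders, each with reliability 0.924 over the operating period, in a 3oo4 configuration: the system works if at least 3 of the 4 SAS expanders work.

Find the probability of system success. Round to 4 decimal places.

R = Σ_{i=3}^{4} C(4,i) p^i (1−p)^{4−i} with p = 0.924
C(4,3)·0.924^3·0.076^1 = 0.239822
C(4,4)·0.924^4·0.076^0 = 0.728933
Sum = 0.9688

0.9688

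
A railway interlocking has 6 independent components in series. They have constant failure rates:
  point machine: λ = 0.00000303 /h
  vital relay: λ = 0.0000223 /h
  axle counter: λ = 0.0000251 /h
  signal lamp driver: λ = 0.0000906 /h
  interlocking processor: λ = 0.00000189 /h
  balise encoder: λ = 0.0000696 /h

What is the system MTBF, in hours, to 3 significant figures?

4710

Series of exponential components: λ_sys = Σ λ_i
λ_sys = 0.00000303 + 0.0000223 + 0.0000251 + 0.0000906 + 0.00000189 + 0.0000696 = 2.1252e-04 /h
MTBF = 1 / λ_sys = 4710 h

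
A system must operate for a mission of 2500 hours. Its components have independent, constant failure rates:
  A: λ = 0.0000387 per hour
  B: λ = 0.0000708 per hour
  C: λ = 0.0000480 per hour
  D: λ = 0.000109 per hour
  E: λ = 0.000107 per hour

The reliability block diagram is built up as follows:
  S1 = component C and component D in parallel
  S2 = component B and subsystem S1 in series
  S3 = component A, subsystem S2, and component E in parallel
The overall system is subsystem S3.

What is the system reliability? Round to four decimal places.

R(A) = exp(−0.0000387 × 2500) = 0.907783
R(B) = exp(−0.0000708 × 2500) = 0.837780
R(C) = exp(−0.0000480 × 2500) = 0.886920
R(D) = exp(−0.000109 × 2500) = 0.761473
R(E) = exp(−0.000107 × 2500) = 0.765290
Parallel (C and D): 1 − (1 − 0.886920)(1 − 0.761473) = 0.973027
Series (B and [0.973027]): 0.837780 × 0.973027 = 0.815183
Parallel (A, [0.815183], and E): 1 − (1 − 0.907783)(1 − 0.815183)(1 − 0.765290) = 0.9960

0.9960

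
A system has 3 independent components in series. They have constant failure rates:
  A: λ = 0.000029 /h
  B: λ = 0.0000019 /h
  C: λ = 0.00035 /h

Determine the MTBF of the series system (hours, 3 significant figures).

Series of exponential components: λ_sys = Σ λ_i
λ_sys = 0.000029 + 0.0000019 + 0.00035 = 3.8090e-04 /h
MTBF = 1 / λ_sys = 2630 h

2630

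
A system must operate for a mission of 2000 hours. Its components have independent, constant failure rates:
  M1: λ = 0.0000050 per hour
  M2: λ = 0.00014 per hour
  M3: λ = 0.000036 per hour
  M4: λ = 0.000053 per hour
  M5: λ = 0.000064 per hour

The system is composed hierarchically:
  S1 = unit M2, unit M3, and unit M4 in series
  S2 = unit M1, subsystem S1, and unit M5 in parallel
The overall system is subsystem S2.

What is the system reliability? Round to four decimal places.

R(M1) = exp(−0.0000050 × 2000) = 0.990050
R(M2) = exp(−0.00014 × 2000) = 0.755784
R(M3) = exp(−0.000036 × 2000) = 0.930531
R(M4) = exp(−0.000053 × 2000) = 0.899425
R(M5) = exp(−0.000064 × 2000) = 0.879853
Series (M2, M3, and M4): 0.755784 × 0.930531 × 0.899425 = 0.632548
Parallel (M1, [0.632548], and M5): 1 − (1 − 0.990050)(1 − 0.632548)(1 − 0.879853) = 0.9996

0.9996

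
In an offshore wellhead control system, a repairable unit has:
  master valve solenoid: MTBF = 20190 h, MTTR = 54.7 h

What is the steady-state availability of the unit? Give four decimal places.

0.9973

A(master valve solenoid) = MTBF/(MTBF+MTTR) = 20190/(20190+54.7) = 0.9973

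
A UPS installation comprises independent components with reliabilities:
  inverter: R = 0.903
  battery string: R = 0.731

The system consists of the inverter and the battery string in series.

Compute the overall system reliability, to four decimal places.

0.6601

Series (inverter and battery string): 0.903000 × 0.731000 = 0.6601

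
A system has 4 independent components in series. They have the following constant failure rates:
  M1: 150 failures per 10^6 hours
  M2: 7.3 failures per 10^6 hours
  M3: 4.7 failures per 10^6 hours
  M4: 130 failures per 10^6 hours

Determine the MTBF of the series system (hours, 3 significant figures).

3420

Series of exponential components: λ_sys = Σ λ_i
λ_sys = 0.00015 + 0.0000073 + 0.0000047 + 0.00013 = 2.9200e-04 /h
MTBF = 1 / λ_sys = 3420 h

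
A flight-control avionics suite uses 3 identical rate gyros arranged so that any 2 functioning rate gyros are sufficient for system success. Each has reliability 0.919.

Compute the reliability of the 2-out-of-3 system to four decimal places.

R = Σ_{i=2}^{3} C(3,i) p^i (1−p)^{3−i} with p = 0.919
C(3,2)·0.919^2·0.081^1 = 0.205228
C(3,3)·0.919^3·0.081^0 = 0.776152
Sum = 0.9814

0.9814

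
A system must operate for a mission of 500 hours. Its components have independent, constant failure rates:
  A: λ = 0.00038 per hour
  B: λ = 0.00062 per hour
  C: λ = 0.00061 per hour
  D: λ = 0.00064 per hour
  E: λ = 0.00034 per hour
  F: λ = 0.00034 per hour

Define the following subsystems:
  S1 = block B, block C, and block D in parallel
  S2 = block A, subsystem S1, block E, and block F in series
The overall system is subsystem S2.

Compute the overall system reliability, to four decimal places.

R(A) = exp(−0.00038 × 500) = 0.826959
R(B) = exp(−0.00062 × 500) = 0.733447
R(C) = exp(−0.00061 × 500) = 0.737123
R(D) = exp(−0.00064 × 500) = 0.726149
R(E) = exp(−0.00034 × 500) = 0.843665
R(F) = exp(−0.00034 × 500) = 0.843665
Parallel (B, C, and D): 1 − (1 − 0.733447)(1 − 0.737123)(1 − 0.726149) = 0.980811
Series (A, [0.980811], E, and F): 0.826959 × 0.980811 × 0.843665 × 0.843665 = 0.5773

0.5773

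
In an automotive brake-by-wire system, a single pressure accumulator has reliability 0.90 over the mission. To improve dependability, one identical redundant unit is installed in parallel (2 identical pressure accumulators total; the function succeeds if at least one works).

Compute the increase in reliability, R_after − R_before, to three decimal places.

0.090

R_before = 0.90
R_after = 1 − (1 − 0.90)^2 = 0.990
ΔR = 0.990 − 0.90 = 0.090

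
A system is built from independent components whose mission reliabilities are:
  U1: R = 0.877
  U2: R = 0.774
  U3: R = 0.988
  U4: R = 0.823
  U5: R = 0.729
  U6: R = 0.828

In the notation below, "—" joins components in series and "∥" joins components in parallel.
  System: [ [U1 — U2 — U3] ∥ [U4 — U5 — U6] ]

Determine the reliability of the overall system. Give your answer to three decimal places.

0.834

Series (U1, U2, and U3): 0.87700 × 0.77400 × 0.98800 = 0.67065
Series (U4, U5, and U6): 0.82300 × 0.72900 × 0.82800 = 0.49677
Parallel ([0.67065] and [0.49677]): 1 − (1 − 0.67065)(1 − 0.49677) = 0.834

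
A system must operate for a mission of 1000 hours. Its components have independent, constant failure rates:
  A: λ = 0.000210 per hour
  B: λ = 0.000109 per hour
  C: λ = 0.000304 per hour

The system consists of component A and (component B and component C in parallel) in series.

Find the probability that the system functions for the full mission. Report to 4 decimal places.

R(A) = exp(−0.000210 × 1000) = 0.810584
R(B) = exp(−0.000109 × 1000) = 0.896730
R(C) = exp(−0.000304 × 1000) = 0.737861
Parallel (B and C): 1 − (1 − 0.896730)(1 − 0.737861) = 0.972929
Series (A and [0.972929]): 0.810584 × 0.972929 = 0.7886

0.7886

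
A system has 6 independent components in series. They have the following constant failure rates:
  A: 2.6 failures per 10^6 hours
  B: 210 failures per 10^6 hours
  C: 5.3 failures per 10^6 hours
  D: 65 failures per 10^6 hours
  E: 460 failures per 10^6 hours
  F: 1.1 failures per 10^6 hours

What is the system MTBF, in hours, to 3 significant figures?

Series of exponential components: λ_sys = Σ λ_i
λ_sys = 0.0000026 + 0.00021 + 0.0000053 + 0.000065 + 0.00046 + 0.0000011 = 7.4400e-04 /h
MTBF = 1 / λ_sys = 1340 h

1340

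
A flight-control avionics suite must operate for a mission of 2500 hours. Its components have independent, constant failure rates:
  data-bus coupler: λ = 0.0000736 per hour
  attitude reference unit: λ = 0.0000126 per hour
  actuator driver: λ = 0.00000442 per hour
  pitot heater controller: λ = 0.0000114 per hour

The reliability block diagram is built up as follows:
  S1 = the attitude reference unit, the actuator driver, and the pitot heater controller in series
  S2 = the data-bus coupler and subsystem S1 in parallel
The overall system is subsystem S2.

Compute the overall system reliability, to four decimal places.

0.9885

R(data-bus coupler) = exp(−0.0000736 × 2500) = 0.831936
R(attitude reference unit) = exp(−0.0000126 × 2500) = 0.968991
R(actuator driver) = exp(−0.00000442 × 2500) = 0.989011
R(pitot heater controller) = exp(−0.0000114 × 2500) = 0.971902
Series (attitude reference unit, actuator driver, and pitot heater controller): 0.968991 × 0.989011 × 0.971902 = 0.931415
Parallel (data-bus coupler and [0.931415]): 1 − (1 − 0.831936)(1 − 0.931415) = 0.9885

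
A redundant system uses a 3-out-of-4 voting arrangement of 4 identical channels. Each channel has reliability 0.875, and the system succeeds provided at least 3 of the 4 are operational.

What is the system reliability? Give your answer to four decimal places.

0.9211

R = Σ_{i=3}^{4} C(4,i) p^i (1−p)^{4−i} with p = 0.875
C(4,3)·0.875^3·0.125^1 = 0.334961
C(4,4)·0.875^4·0.125^0 = 0.586182
Sum = 0.9211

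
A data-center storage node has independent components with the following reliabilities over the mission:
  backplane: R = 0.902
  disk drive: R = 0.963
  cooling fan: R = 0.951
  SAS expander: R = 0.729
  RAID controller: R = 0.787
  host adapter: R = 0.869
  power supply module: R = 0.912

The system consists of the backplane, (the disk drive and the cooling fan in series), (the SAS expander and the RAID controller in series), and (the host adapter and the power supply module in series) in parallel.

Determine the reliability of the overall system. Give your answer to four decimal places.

Series (disk drive and cooling fan): 0.963000 × 0.951000 = 0.915813
Series (SAS expander and RAID controller): 0.729000 × 0.787000 = 0.573723
Series (host adapter and power supply module): 0.869000 × 0.912000 = 0.792528
Parallel (backplane, [0.915813], [0.573723], and [0.792528]): 1 − (1 − 0.902000)(1 − 0.915813)(1 − 0.573723)(1 − 0.792528) = 0.9993

0.9993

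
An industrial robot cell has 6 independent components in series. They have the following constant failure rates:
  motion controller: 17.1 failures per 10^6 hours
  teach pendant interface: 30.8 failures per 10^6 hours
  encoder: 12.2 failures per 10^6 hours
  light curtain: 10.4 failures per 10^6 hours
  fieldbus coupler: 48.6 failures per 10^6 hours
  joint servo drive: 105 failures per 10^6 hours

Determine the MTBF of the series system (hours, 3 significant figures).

4460

Series of exponential components: λ_sys = Σ λ_i
λ_sys = 0.0000171 + 0.0000308 + 0.0000122 + 0.0000104 + 0.0000486 + 0.000105 = 2.2410e-04 /h
MTBF = 1 / λ_sys = 4460 h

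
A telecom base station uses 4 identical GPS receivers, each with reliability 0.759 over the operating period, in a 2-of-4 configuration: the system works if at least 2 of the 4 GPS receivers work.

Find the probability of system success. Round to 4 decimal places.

R = Σ_{i=2}^{4} C(4,i) p^i (1−p)^{4−i} with p = 0.759
C(4,2)·0.759^2·0.241^2 = 0.200756
C(4,3)·0.759^3·0.241^1 = 0.421505
C(4,4)·0.759^4·0.241^0 = 0.331869
Sum = 0.9541

0.9541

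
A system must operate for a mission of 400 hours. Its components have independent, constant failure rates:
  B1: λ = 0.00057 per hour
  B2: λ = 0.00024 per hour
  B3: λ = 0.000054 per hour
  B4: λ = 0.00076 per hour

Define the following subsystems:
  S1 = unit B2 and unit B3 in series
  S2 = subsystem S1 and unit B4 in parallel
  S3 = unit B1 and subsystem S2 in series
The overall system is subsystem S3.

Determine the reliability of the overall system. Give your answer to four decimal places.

0.7730

R(B1) = exp(−0.00057 × 400) = 0.796124
R(B2) = exp(−0.00024 × 400) = 0.908464
R(B3) = exp(−0.000054 × 400) = 0.978632
R(B4) = exp(−0.00076 × 400) = 0.737861
Series (B2 and B3): 0.908464 × 0.978632 = 0.889052
Parallel ([0.889052] and B4): 1 − (1 − 0.889052)(1 − 0.737861) = 0.970916
Series (B1 and [0.970916]): 0.796124 × 0.970916 = 0.7730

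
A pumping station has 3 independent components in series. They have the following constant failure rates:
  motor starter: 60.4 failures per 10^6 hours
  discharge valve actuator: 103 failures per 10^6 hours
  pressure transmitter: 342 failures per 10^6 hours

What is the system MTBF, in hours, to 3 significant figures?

Series of exponential components: λ_sys = Σ λ_i
λ_sys = 0.0000604 + 0.000103 + 0.000342 = 5.0540e-04 /h
MTBF = 1 / λ_sys = 1980 h

1980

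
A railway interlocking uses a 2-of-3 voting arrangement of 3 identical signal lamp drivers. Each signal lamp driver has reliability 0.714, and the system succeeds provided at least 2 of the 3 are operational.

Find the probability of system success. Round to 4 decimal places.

R = Σ_{i=2}^{3} C(3,i) p^i (1−p)^{3−i} with p = 0.714
C(3,2)·0.714^2·0.286^1 = 0.437405
C(3,3)·0.714^3·0.286^0 = 0.363994
Sum = 0.8014

0.8014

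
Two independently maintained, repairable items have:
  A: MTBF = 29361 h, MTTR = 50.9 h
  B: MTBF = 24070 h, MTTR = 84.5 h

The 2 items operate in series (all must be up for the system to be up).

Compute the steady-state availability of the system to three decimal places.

0.995

A(A) = MTBF/(MTBF+MTTR) = 29361/(29361+50.9) = 0.998269
A(B) = MTBF/(MTBF+MTTR) = 24070/(24070+84.5) = 0.996502
Series availability: 0.998269 × 0.996502 = 0.995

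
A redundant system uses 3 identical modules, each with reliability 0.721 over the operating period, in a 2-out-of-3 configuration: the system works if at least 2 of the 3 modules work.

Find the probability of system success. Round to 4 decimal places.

R = Σ_{i=2}^{3} C(3,i) p^i (1−p)^{3−i} with p = 0.721
C(3,2)·0.721^2·0.279^1 = 0.435107
C(3,3)·0.721^3·0.279^0 = 0.374805
Sum = 0.8099

0.8099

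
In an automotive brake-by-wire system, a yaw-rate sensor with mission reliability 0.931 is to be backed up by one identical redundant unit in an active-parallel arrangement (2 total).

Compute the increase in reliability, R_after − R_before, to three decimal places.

R_before = 0.931
R_after = 1 − (1 − 0.931)^2 = 0.995
ΔR = 0.995 − 0.931 = 0.064

0.064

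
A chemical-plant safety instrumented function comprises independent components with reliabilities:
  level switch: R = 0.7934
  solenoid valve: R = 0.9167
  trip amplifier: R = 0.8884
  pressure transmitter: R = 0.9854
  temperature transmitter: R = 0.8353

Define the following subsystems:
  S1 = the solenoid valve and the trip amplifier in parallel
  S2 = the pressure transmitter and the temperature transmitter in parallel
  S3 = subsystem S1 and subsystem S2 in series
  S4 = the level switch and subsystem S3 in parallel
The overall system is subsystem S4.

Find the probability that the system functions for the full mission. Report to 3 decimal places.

0.998

Parallel (solenoid valve and trip amplifier): 1 − (1 − 0.91670)(1 − 0.88840) = 0.99070
Parallel (pressure transmitter and temperature transmitter): 1 − (1 − 0.98540)(1 − 0.83530) = 0.99760
Series ([0.99070] and [0.99760]): 0.99070 × 0.99760 = 0.98832
Parallel (level switch and [0.98832]): 1 − (1 − 0.79340)(1 − 0.98832) = 0.998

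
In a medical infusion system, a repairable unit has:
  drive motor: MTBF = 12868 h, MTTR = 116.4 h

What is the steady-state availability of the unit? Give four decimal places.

0.9910

A(drive motor) = MTBF/(MTBF+MTTR) = 12868/(12868+116.4) = 0.9910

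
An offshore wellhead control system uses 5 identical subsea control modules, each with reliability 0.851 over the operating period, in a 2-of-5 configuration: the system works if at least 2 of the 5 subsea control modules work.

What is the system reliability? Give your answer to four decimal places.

R = Σ_{i=2}^{5} C(5,i) p^i (1−p)^{5−i} with p = 0.851
C(5,2)·0.851^2·0.149^3 = 0.023956
C(5,3)·0.851^3·0.149^2 = 0.136824
C(5,4)·0.851^4·0.149^1 = 0.390728
C(5,5)·0.851^5·0.149^0 = 0.446321
Sum = 0.9978

0.9978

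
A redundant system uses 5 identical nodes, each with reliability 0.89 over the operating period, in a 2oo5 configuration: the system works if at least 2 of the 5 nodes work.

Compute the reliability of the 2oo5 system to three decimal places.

0.999

R = Σ_{i=2}^{5} C(5,i) p^i (1−p)^{5−i} with p = 0.89
C(5,2)·0.89^2·0.11^3 = 0.01054
C(5,3)·0.89^3·0.11^2 = 0.08530
C(5,4)·0.89^4·0.11^1 = 0.34508
C(5,5)·0.89^5·0.11^0 = 0.55841
Sum = 0.999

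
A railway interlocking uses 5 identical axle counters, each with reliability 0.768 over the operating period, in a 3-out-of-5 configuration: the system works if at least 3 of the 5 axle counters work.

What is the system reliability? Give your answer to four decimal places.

R = Σ_{i=3}^{5} C(5,i) p^i (1−p)^{5−i} with p = 0.768
C(5,3)·0.768^3·0.232^2 = 0.243815
C(5,4)·0.768^4·0.232^1 = 0.403555
C(5,5)·0.768^5·0.232^0 = 0.267181
Sum = 0.9146

0.9146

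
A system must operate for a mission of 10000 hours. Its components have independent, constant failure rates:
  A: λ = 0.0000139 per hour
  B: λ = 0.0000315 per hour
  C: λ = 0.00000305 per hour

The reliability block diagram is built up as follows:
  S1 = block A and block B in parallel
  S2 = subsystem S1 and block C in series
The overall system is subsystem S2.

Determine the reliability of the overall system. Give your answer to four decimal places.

R(A) = exp(−0.0000139 × 10000) = 0.870228
R(B) = exp(−0.0000315 × 10000) = 0.729789
R(C) = exp(−0.00000305 × 10000) = 0.969960
Parallel (A and B): 1 − (1 − 0.870228)(1 − 0.729789) = 0.964934
Series ([0.964934] and C): 0.964934 × 0.969960 = 0.9359

0.9359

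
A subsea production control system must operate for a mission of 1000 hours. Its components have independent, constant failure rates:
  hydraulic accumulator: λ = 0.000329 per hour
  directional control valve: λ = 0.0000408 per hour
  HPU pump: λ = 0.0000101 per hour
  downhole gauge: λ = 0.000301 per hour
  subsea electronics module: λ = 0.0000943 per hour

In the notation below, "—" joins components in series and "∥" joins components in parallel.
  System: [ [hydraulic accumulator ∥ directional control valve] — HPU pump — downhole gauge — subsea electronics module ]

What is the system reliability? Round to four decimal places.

R(hydraulic accumulator) = exp(−0.000329 × 1000) = 0.719643
R(directional control valve) = exp(−0.0000408 × 1000) = 0.960021
R(HPU pump) = exp(−0.0000101 × 1000) = 0.989951
R(downhole gauge) = exp(−0.000301 × 1000) = 0.740078
R(subsea electronics module) = exp(−0.0000943 × 1000) = 0.910010
Parallel (hydraulic accumulator and directional control valve): 1 − (1 − 0.719643)(1 − 0.960021) = 0.988792
Series ([0.988792], HPU pump, downhole gauge, and subsea electronics module): 0.988792 × 0.989951 × 0.740078 × 0.910010 = 0.6592

0.6592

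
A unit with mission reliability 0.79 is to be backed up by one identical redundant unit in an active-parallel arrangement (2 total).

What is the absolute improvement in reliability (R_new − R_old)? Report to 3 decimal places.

R_before = 0.79
R_after = 1 − (1 − 0.79)^2 = 0.956
ΔR = 0.956 − 0.79 = 0.166

0.166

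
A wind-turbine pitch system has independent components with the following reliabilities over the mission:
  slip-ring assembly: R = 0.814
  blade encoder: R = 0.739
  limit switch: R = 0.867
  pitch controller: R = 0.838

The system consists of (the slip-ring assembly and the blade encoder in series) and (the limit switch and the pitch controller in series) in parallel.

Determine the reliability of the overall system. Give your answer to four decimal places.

Series (slip-ring assembly and blade encoder): 0.814000 × 0.739000 = 0.601546
Series (limit switch and pitch controller): 0.867000 × 0.838000 = 0.726546
Parallel ([0.601546] and [0.726546]): 1 − (1 − 0.601546)(1 − 0.726546) = 0.8910

0.8910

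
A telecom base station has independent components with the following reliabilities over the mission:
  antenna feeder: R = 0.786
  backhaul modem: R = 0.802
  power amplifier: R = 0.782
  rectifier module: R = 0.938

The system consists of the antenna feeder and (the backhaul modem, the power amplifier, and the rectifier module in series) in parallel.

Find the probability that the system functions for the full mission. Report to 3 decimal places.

Series (backhaul modem, power amplifier, and rectifier module): 0.80200 × 0.78200 × 0.93800 = 0.58828
Parallel (antenna feeder and [0.58828]): 1 − (1 − 0.78600)(1 − 0.58828) = 0.912

0.912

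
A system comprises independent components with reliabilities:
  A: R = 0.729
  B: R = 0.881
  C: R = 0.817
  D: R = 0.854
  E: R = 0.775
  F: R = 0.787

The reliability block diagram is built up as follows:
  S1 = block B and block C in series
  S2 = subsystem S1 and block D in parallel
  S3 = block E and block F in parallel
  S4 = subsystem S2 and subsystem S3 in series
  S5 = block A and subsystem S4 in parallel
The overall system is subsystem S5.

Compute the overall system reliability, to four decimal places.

0.9765

Series (B and C): 0.881000 × 0.817000 = 0.719777
Parallel ([0.719777] and D): 1 − (1 − 0.719777)(1 − 0.854000) = 0.959087
Parallel (E and F): 1 − (1 − 0.775000)(1 − 0.787000) = 0.952075
Series ([0.959087] and [0.952075]): 0.959087 × 0.952075 = 0.913123
Parallel (A and [0.913123]): 1 − (1 − 0.729000)(1 − 0.913123) = 0.9765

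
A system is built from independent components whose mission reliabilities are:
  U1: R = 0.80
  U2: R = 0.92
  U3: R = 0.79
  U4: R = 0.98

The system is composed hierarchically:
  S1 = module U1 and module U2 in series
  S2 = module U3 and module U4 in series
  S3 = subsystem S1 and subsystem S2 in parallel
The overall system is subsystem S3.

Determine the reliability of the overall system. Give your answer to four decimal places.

Series (U1 and U2): 0.800000 × 0.920000 = 0.736000
Series (U3 and U4): 0.790000 × 0.980000 = 0.774200
Parallel ([0.736000] and [0.774200]): 1 − (1 − 0.736000)(1 − 0.774200) = 0.9404

0.9404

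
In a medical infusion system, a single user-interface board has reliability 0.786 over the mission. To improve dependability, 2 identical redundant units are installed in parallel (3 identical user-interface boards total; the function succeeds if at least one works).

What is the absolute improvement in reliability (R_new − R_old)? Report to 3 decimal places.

R_before = 0.786
R_after = 1 − (1 − 0.786)^3 = 0.990
ΔR = 0.990 − 0.786 = 0.204

0.204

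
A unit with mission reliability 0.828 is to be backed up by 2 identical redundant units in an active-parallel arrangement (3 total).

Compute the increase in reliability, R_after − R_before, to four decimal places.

R_before = 0.828
R_after = 1 − (1 − 0.828)^3 = 0.9949
ΔR = 0.9949 − 0.828 = 0.1669

0.1669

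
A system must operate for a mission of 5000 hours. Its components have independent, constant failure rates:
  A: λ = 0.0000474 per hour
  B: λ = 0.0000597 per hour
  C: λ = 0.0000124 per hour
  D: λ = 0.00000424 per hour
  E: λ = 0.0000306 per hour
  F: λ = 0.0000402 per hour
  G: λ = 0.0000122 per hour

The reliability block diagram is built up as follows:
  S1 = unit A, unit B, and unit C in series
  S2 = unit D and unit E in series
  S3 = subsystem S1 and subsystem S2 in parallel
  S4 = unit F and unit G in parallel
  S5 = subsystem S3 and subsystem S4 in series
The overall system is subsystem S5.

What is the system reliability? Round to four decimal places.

0.9181

R(A) = exp(−0.0000474 × 5000) = 0.788991
R(B) = exp(−0.0000597 × 5000) = 0.741930
R(C) = exp(−0.0000124 × 5000) = 0.939883
R(D) = exp(−0.00000424 × 5000) = 0.979023
R(E) = exp(−0.0000306 × 5000) = 0.858130
R(F) = exp(−0.0000402 × 5000) = 0.817912
R(G) = exp(−0.0000122 × 5000) = 0.940823
Series (A, B, and C): 0.788991 × 0.741930 × 0.939883 = 0.550185
Series (D and E): 0.979023 × 0.858130 = 0.840129
Parallel ([0.550185] and [0.840129]): 1 − (1 − 0.550185)(1 − 0.840129) = 0.928088
Parallel (F and G): 1 − (1 − 0.817912)(1 − 0.940823) = 0.989225
Series ([0.928088] and [0.989225]): 0.928088 × 0.989225 = 0.9181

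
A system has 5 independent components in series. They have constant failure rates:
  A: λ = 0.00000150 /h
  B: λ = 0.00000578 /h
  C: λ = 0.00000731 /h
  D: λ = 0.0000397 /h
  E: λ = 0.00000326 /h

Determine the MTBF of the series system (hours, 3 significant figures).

Series of exponential components: λ_sys = Σ λ_i
λ_sys = 0.00000150 + 0.00000578 + 0.00000731 + 0.0000397 + 0.00000326 = 5.7550e-05 /h
MTBF = 1 / λ_sys = 17400 h

17400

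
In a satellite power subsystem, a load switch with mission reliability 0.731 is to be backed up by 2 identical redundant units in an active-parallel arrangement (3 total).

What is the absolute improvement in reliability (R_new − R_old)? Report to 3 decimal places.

R_before = 0.731
R_after = 1 − (1 − 0.731)^3 = 0.981
ΔR = 0.981 − 0.731 = 0.250

0.250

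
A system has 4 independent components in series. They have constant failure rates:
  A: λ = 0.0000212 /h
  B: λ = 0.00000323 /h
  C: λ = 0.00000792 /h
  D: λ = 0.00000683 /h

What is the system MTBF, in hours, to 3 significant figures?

25500

Series of exponential components: λ_sys = Σ λ_i
λ_sys = 0.0000212 + 0.00000323 + 0.00000792 + 0.00000683 = 3.9180e-05 /h
MTBF = 1 / λ_sys = 25500 h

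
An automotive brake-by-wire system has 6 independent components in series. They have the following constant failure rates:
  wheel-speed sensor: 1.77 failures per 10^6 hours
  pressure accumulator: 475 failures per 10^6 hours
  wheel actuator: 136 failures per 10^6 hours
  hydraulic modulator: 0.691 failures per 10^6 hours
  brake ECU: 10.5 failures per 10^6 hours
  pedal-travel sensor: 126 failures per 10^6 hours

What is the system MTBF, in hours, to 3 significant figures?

Series of exponential components: λ_sys = Σ λ_i
λ_sys = 0.00000177 + 0.000475 + 0.000136 + 0.000000691 + 0.0000105 + 0.000126 = 7.4996e-04 /h
MTBF = 1 / λ_sys = 1330 h

1330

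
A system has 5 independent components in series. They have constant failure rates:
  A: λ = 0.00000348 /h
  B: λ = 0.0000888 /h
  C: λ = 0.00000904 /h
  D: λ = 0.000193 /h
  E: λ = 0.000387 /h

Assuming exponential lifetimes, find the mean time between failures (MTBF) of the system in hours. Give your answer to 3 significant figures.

Series of exponential components: λ_sys = Σ λ_i
λ_sys = 0.00000348 + 0.0000888 + 0.00000904 + 0.000193 + 0.000387 = 6.8132e-04 /h
MTBF = 1 / λ_sys = 1470 h

1470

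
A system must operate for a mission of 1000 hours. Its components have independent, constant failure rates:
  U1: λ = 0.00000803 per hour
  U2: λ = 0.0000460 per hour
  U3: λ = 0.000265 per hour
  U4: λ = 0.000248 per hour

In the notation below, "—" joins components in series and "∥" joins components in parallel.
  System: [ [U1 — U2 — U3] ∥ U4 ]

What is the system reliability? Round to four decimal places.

R(U1) = exp(−0.00000803 × 1000) = 0.992002
R(U2) = exp(−0.0000460 × 1000) = 0.955042
R(U3) = exp(−0.000265 × 1000) = 0.767206
R(U4) = exp(−0.000248 × 1000) = 0.780360
Series (U1, U2, and U3): 0.992002 × 0.955042 × 0.767206 = 0.726854
Parallel ([0.726854] and U4): 1 − (1 − 0.726854)(1 − 0.780360) = 0.9400

0.9400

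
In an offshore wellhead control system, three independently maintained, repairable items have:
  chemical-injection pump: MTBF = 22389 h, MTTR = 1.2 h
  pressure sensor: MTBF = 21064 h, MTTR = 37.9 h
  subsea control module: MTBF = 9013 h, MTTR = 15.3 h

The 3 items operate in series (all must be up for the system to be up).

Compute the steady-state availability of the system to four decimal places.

0.9965

A(chemical-injection pump) = MTBF/(MTBF+MTTR) = 22389/(22389+1.2) = 0.999946
A(pressure sensor) = MTBF/(MTBF+MTTR) = 21064/(21064+37.9) = 0.998204
A(subsea control module) = MTBF/(MTBF+MTTR) = 9013/(9013+15.3) = 0.998305
Series availability: 0.999946 × 0.998204 × 0.998305 = 0.9965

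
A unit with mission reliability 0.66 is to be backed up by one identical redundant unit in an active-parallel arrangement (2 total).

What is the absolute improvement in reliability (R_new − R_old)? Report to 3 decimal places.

0.224

R_before = 0.66
R_after = 1 − (1 − 0.66)^2 = 0.884
ΔR = 0.884 − 0.66 = 0.224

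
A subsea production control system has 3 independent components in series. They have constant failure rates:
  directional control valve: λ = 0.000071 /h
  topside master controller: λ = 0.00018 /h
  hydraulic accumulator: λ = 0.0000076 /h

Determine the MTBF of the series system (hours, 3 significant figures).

3870

Series of exponential components: λ_sys = Σ λ_i
λ_sys = 0.000071 + 0.00018 + 0.0000076 = 2.5860e-04 /h
MTBF = 1 / λ_sys = 3870 h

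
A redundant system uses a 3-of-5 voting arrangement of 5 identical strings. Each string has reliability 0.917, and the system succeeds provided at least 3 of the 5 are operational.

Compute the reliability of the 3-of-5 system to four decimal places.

R = Σ_{i=3}^{5} C(5,i) p^i (1−p)^{5−i} with p = 0.917
C(5,3)·0.917^3·0.083^2 = 0.053121
C(5,4)·0.917^4·0.083^1 = 0.293444
C(5,5)·0.917^5·0.083^0 = 0.648405
Sum = 0.9950

0.9950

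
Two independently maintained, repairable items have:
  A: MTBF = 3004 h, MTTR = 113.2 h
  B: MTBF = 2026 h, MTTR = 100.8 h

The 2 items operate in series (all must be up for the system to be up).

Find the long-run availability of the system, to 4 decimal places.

A(A) = MTBF/(MTBF+MTTR) = 3004/(3004+113.2) = 0.963685
A(B) = MTBF/(MTBF+MTTR) = 2026/(2026+100.8) = 0.952605
Series availability: 0.963685 × 0.952605 = 0.9180

0.9180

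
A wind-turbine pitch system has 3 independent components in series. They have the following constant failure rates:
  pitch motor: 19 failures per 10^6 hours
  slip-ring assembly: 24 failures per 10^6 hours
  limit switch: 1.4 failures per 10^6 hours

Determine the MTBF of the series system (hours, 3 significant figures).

Series of exponential components: λ_sys = Σ λ_i
λ_sys = 0.000019 + 0.000024 + 0.0000014 = 4.4400e-05 /h
MTBF = 1 / λ_sys = 22500 h

22500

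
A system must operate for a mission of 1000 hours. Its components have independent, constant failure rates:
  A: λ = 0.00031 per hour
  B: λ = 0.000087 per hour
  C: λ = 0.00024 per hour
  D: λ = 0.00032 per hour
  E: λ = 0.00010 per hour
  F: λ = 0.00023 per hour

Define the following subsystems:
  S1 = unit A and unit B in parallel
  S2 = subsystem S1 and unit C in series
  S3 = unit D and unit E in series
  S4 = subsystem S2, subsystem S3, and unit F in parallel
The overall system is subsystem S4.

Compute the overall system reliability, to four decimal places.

R(A) = exp(−0.00031 × 1000) = 0.733447
R(B) = exp(−0.000087 × 1000) = 0.916677
R(C) = exp(−0.00024 × 1000) = 0.786628
R(D) = exp(−0.00032 × 1000) = 0.726149
R(E) = exp(−0.00010 × 1000) = 0.904837
R(F) = exp(−0.00023 × 1000) = 0.794534
Parallel (A and B): 1 − (1 − 0.733447)(1 − 0.916677) = 0.977790
Series ([0.977790] and C): 0.977790 × 0.786628 = 0.769157
Series (D and E): 0.726149 × 0.904837 = 0.657046
Parallel ([0.769157], [0.657046], and F): 1 − (1 − 0.769157)(1 − 0.657046)(1 − 0.794534) = 0.9837

0.9837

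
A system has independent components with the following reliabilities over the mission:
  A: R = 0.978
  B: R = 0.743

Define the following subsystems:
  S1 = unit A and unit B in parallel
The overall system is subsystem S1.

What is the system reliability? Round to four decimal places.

Parallel (A and B): 1 − (1 − 0.978000)(1 − 0.743000) = 0.9943

0.9943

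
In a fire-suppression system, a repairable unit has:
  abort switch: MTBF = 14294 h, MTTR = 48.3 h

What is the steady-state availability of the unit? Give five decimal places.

A(abort switch) = MTBF/(MTBF+MTTR) = 14294/(14294+48.3) = 0.99663

0.99663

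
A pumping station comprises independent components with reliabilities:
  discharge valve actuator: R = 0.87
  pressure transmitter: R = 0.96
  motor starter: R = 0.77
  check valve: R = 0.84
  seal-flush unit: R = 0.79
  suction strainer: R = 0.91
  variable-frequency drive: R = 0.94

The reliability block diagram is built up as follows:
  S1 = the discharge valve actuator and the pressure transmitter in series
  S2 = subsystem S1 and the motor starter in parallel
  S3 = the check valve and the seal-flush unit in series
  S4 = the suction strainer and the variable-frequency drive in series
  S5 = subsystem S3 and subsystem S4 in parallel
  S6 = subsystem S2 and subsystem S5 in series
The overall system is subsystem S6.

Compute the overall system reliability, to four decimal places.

0.9153

Series (discharge valve actuator and pressure transmitter): 0.870000 × 0.960000 = 0.835200
Parallel ([0.835200] and motor starter): 1 − (1 − 0.835200)(1 − 0.770000) = 0.962096
Series (check valve and seal-flush unit): 0.840000 × 0.790000 = 0.663600
Series (suction strainer and variable-frequency drive): 0.910000 × 0.940000 = 0.855400
Parallel ([0.663600] and [0.855400]): 1 − (1 − 0.663600)(1 − 0.855400) = 0.951357
Series ([0.962096] and [0.951357]): 0.962096 × 0.951357 = 0.9153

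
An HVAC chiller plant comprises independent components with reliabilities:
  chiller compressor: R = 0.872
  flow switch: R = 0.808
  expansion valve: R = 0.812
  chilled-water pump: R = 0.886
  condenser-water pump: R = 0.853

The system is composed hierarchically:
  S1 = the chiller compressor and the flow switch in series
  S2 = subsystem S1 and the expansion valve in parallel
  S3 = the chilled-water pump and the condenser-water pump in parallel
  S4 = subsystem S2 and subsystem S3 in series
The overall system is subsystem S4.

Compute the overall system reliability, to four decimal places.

0.9286

Series (chiller compressor and flow switch): 0.872000 × 0.808000 = 0.704576
Parallel ([0.704576] and expansion valve): 1 − (1 − 0.704576)(1 − 0.812000) = 0.944460
Parallel (chilled-water pump and condenser-water pump): 1 − (1 − 0.886000)(1 − 0.853000) = 0.983242
Series ([0.944460] and [0.983242]): 0.944460 × 0.983242 = 0.9286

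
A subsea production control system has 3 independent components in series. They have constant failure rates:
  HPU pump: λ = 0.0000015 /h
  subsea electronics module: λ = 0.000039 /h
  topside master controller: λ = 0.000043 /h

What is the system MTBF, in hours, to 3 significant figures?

12000

Series of exponential components: λ_sys = Σ λ_i
λ_sys = 0.0000015 + 0.000039 + 0.000043 = 8.3500e-05 /h
MTBF = 1 / λ_sys = 12000 h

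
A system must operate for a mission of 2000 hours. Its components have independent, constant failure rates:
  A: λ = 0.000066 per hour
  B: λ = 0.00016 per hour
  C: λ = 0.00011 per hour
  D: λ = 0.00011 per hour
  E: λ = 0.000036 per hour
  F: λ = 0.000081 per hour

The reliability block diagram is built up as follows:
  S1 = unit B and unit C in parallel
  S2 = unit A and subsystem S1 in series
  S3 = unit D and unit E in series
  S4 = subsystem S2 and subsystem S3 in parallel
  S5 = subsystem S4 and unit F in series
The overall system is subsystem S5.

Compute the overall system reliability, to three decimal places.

0.814

R(A) = exp(−0.000066 × 2000) = 0.87634
R(B) = exp(−0.00016 × 2000) = 0.72615
R(C) = exp(−0.00011 × 2000) = 0.80252
R(D) = exp(−0.00011 × 2000) = 0.80252
R(E) = exp(−0.000036 × 2000) = 0.93053
R(F) = exp(−0.000081 × 2000) = 0.85044
Parallel (B and C): 1 − (1 − 0.72615)(1 − 0.80252) = 0.94592
Series (A and [0.94592]): 0.87634 × 0.94592 = 0.82895
Series (D and E): 0.80252 × 0.93053 = 0.74677
Parallel ([0.82895] and [0.74677]): 1 − (1 − 0.82895)(1 − 0.74677) = 0.95669
Series ([0.95669] and F): 0.95669 × 0.85044 = 0.814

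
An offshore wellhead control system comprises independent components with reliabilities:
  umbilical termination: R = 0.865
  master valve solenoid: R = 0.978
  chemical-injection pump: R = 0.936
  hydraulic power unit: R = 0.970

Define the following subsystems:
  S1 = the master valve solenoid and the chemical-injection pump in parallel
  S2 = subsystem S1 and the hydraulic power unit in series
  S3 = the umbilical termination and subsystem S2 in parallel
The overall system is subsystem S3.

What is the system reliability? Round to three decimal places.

Parallel (master valve solenoid and chemical-injection pump): 1 − (1 − 0.97800)(1 − 0.93600) = 0.99859
Series ([0.99859] and hydraulic power unit): 0.99859 × 0.97000 = 0.96863
Parallel (umbilical termination and [0.96863]): 1 − (1 − 0.86500)(1 − 0.96863) = 0.996

0.996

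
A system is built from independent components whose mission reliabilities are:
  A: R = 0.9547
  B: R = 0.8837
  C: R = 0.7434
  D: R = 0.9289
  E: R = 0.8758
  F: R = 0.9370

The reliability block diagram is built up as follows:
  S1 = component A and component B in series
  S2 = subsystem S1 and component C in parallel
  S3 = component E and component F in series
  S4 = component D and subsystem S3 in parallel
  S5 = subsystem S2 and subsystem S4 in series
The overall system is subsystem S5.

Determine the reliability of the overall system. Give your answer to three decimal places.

0.948

Series (A and B): 0.95470 × 0.88370 = 0.84367
Parallel ([0.84367] and C): 1 − (1 − 0.84367)(1 − 0.74340) = 0.95989
Series (E and F): 0.87580 × 0.93700 = 0.82062
Parallel (D and [0.82062]): 1 − (1 − 0.92890)(1 − 0.82062) = 0.98725
Series ([0.95989] and [0.98725]): 0.95989 × 0.98725 = 0.948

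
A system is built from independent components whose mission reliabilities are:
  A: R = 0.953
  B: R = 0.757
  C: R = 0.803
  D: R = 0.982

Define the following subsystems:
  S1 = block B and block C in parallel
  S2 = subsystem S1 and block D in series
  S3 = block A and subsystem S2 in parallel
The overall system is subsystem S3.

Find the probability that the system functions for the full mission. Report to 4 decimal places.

Parallel (B and C): 1 − (1 − 0.757000)(1 − 0.803000) = 0.952129
Series ([0.952129] and D): 0.952129 × 0.982000 = 0.934991
Parallel (A and [0.934991]): 1 − (1 − 0.953000)(1 − 0.934991) = 0.9969

0.9969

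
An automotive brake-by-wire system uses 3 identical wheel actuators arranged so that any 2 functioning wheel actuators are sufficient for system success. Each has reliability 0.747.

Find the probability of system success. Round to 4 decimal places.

R = Σ_{i=2}^{3} C(3,i) p^i (1−p)^{3−i} with p = 0.747
C(3,2)·0.747^2·0.253^1 = 0.423529
C(3,3)·0.747^3·0.253^0 = 0.416833
Sum = 0.8404

0.8404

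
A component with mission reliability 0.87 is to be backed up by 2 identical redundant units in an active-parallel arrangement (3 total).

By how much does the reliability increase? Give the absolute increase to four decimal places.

0.1278

R_before = 0.87
R_after = 1 − (1 − 0.87)^3 = 0.9978
ΔR = 0.9978 − 0.87 = 0.1278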